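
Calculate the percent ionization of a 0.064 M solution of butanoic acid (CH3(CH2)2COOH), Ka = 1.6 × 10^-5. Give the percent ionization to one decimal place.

1.6%

CH3(CH2)2COOH ⇌ CH3(CH2)2COO- + H+; let x = [H+] at equilibrium.
x ≈ √(Ka·C₀) = √(1.6 × 10^-5 × 0.064) = 1.01 × 10^-3 M
% ionization = x/C₀ × 100% = 1.01 × 10^-3/0.064 × 100% = 1.6%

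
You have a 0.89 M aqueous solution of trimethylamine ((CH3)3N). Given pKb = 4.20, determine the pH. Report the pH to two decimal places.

pH = 11.87

(CH3)3N + H2O ⇌ (CH3)3NH+ + OH-
Kb = 10^(−4.20) = 6.31 × 10^-5
Kb = [OH-]²/(0.89 − [OH-]) = 6.31 × 10^-5
Assume [OH-] ≪ 0.89: [OH-] ≈ √(6.31 × 10^-5 × 0.89) = 7.49 × 10^-3 M
pOH = 2.13, so pH = 14.00 − pOH = 11.87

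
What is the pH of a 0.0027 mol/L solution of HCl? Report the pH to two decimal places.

pH = 2.57

HCl is a strong acid and dissociates completely, so [H+] = 0.0027 M.
pH = -log(0.0027) = 2.57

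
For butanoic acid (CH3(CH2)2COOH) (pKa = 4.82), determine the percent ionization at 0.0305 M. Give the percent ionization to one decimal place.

CH3(CH2)2COOH ⇌ CH3(CH2)2COO- + H+; let x = [H+] at equilibrium.
Ka = 10^(−4.82) = 1.51 × 10^-5
x ≈ √(Ka·C₀) = √(1.51 × 10^-5 × 0.0305) = 6.79 × 10^-4 M
% ionization = x/C₀ × 100% = 6.79 × 10^-4/0.0305 × 100% = 2.2%

2.2%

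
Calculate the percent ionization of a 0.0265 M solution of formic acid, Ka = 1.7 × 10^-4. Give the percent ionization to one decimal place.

HCOOH ⇌ HCOO- + H+; let x = [H+] at equilibrium.
Ka = x²/(C₀ − x); solving the quadratic gives x = 2.04 × 10^-3 M.
Fraction ionized = 2.04 × 10^-3 / 0.0265 = 0.0770 → 7.7%

7.7%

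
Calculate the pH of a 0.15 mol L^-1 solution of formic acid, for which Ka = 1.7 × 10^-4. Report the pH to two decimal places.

pH = 2.30

HCOOH ⇌ HCOO- + H+
Ka = [H+]²/(0.15 − [H+]) = 1.7 × 10^-4
Neglecting [H+] in the denominator: [H+] = √(1.7 × 10^-4 × 0.15) = 5.05 × 10^-3 M
([H+]/C₀ = 3.4% < 5%, so the approximation holds.)
pH = −log(5.05 × 10^-3) = 2.30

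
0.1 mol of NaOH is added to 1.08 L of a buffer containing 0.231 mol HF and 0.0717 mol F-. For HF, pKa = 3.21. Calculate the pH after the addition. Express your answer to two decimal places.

After neutralization: n(HF) = 0.131 mol, n(F-) = 0.172 mol.
pH = pKa + log(n_F-/n_HF) = 3.21 + log(0.172/0.131) = 3.21 + (+0.118)

pH = 3.33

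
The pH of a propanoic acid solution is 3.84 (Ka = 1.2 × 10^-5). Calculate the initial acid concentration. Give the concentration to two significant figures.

C₀ = 1.9 × 10^-3 M

[H+] = 10^(-3.84) = 1.45 × 10^-4 M = x
Ka = x²/(C₀ − x) ⇒ C₀ = x + x²/Ka
C₀ = 1.45 × 10^-4 + (1.45 × 10^-4)²/(1.2 × 10^-5) = 1.90 × 10^-3 M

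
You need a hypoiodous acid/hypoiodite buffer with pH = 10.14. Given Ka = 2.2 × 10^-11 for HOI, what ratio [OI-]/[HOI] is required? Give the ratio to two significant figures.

ratio = 0.30

pKa = -log(2.2 × 10^-11) = 10.658
pH = pKa + log(r) ⇒ log(r) = 10.14 − 10.658 = -0.518
r = [OI-]/[HOI] = 10^(-0.518) = 0.303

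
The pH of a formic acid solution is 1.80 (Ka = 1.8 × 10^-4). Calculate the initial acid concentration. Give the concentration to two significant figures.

C₀ = 1.4 M

[H+] = 10^(-1.80) = 1.58 × 10^-2 M = x
Ka = x²/(C₀ − x) ⇒ C₀ = x + x²/Ka
C₀ = 1.58 × 10^-2 + (1.58 × 10^-2)²/(1.8 × 10^-4) = 1.40 M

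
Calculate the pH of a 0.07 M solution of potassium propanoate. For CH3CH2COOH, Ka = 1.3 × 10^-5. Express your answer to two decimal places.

pH = 8.87

CH3CH2COO- is the conjugate base of the weak acid CH3CH2COOH.
Kb = Kw/Ka = 1.0×10^-14 / 1.3 × 10^-5 = 7.69 × 10^-10
Kb = x²/(0.07 − x) = 7.69 × 10^-10
Since Kb ≪ C₀, x ≈ √(Kb·C₀) = 7.34 × 10^-6 M.
(x/C₀ = 0.01% < 5%, so the approximation holds.)
pOH = −log(7.34 × 10^-6) = 5.13; pH = 14.00 − 5.13 = 8.87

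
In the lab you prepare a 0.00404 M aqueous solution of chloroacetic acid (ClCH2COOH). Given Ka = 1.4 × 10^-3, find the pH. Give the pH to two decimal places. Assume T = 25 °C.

pH = 2.75

ClCH2COOH ⇌ ClCH2COO- + H+
Ka = [H+]²/(0.00404 − [H+]) = 1.4 × 10^-3
The 5% rule fails; solving [H+]² + Ka·[H+] − Ka·C₀ = 0 exactly:
[H+] = (−Ka + √(Ka² + 4·Ka·C₀))/2 = 1.78 × 10^-3 M
pH = −log[H+] = −log(1.78 × 10^-3) = 2.75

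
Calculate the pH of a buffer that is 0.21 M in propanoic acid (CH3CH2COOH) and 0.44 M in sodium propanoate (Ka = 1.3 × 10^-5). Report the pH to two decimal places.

pKa = −log(1.3 × 10^-5) = 4.886
Using pH = pKa + log([base]/[acid]) with [base]/[acid] = 0.44/0.21:
pH = 4.886 + (+0.321) = 5.21

pH = 5.21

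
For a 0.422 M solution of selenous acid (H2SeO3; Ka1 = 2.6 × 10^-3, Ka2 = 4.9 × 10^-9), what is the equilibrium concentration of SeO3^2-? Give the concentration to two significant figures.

4.9 × 10^-9 M

First ionization gives [H+] ≈ [HSeO3-] = 3.18 × 10^-2 M.
Second step: Ka2 = [H+][SeO3^2-]/[HSeO3-] ≈ [SeO3^2-] (since [H+] ≈ [HSeO3-]).
So [SeO3^2-] ≈ Ka2.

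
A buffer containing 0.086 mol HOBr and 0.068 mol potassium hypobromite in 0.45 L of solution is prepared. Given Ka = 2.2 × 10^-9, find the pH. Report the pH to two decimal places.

pH = 8.56

pKa = −log(2.2 × 10^-9) = 8.658
Using pH = pKa + log([base]/[acid]) with [base]/[acid] = 0.068/0.086:
pH = 8.658 + (-0.102) = 8.56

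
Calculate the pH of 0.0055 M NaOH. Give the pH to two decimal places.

pH = 11.74

NaOH is a strong base; [OH-] = 0.0055 M.
pOH = -log(0.0055) = 2.26
pH = 14.00 - 2.26 = 11.74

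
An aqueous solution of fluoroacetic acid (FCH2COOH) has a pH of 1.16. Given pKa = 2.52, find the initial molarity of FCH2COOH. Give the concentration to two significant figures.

[H+] = 10^(-1.16) = 6.92 × 10^-2 M = x
Ka = 10^(−2.52) = 3.02 × 10^-3
Ka = x²/(C₀ − x) ⇒ C₀ = x + x²/Ka
C₀ = 6.92 × 10^-2 + (6.92 × 10^-2)²/(3.02 × 10^-3) = 1.65 M

C₀ = 1.7 M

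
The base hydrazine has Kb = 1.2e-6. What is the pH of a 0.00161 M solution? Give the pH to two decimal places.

pH = 9.64

N2H4 + H2O ⇌ N2H5+ + OH-
From the ICE table, Kb = x²/(0.00161 − x) = 1.2 × 10^-6.
Assume x ≪ 0.00161: x ≈ √(1.2 × 10^-6 × 0.00161) = 4.40 × 10^-5 M
(x/C₀ = 2.7% < 5%, so the approximation holds.)
pOH = −log(4.40 × 10^-5) = 4.36; pH = 14.00 − 4.36 = 9.64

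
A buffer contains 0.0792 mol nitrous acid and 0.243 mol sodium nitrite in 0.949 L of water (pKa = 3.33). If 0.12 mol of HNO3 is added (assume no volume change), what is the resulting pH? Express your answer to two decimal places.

pH = 3.12

After neutralization: n(HNO2) = 0.199 mol, n(NO2-) = 0.123 mol.
pH = pKa + log(n_NO2-/n_HNO2) = 3.33 + log(0.123/0.199) = 3.33 + (-0.209)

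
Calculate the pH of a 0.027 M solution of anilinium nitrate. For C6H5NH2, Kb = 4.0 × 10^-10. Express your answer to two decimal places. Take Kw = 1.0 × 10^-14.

pH = 3.09

C6H5NH3+ is the conjugate acid of the weak base C6H5NH2.
Ka = Kw/Kb = 1.0×10^-14 / 4.0 × 10^-10 = 2.50 × 10^-5
Ka = [H+]²/(0.027 − [H+]) = 2.50 × 10^-5
Assume [H+] ≪ 0.027: [H+] ≈ √(2.50 × 10^-5 × 0.027) = 8.22 × 10^-4 M
pH = −log[H+] = −log(8.22 × 10^-4) = 3.09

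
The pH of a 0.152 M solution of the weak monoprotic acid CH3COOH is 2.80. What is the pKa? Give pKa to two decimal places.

pKa = 4.78

[H+] = 10^(-2.80) = 1.58 × 10^-3 M
At equilibrium [HA] = 0.152 − 1.58 × 10^-3 = 1.50 × 10^-1 M
Ka = [H+][A-]/[HA] = (1.58 × 10^-3)² / 1.50 × 10^-1 = 1.66 × 10^-5
pKa = -log(1.66 × 10^-5) = 4.78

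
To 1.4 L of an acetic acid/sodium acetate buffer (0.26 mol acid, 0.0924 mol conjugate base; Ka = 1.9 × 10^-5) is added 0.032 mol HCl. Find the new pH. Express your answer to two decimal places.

pH = 4.04

After neutralization: n(CH3COOH) = 0.292 mol, n(CH3COO-) = 0.0604 mol.
pKa = −log(1.9 × 10^-5) = 4.721
pH = pKa + log(n_CH3COO-/n_CH3COOH) = 4.721 + log(0.0604/0.292) = 4.721 + (-0.684)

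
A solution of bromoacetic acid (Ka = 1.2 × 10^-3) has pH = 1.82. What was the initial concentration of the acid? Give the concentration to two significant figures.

C₀ = 2.1 × 10^-1 M

[H+] = 10^(-1.82) = 1.51 × 10^-2 M = x
Ka = x²/(C₀ − x) ⇒ C₀ = x + x²/Ka
C₀ = 1.51 × 10^-2 + (1.51 × 10^-2)²/(1.2 × 10^-3) = 2.05 × 10^-1 M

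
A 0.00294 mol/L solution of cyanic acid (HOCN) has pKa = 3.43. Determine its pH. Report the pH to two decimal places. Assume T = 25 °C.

pH = 3.06

HOCN ⇌ OCN- + H+
Ka = 10^(−3.43) = 3.72 × 10^-4
From the ICE table, Ka = [H+]²/(0.00294 − [H+]) = 3.72 × 10^-4.
The 5% rule fails; solving [H+]² + Ka·[H+] − Ka·C₀ = 0 exactly:
[H+] = [−0.000372 + √(0.000372² + 4.37e-06)]/2 = 8.76 × 10^-4 M
pH = −log(8.76 × 10^-4) = 3.06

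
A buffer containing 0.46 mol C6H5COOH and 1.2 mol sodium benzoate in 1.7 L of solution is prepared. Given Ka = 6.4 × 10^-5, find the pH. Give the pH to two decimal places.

pH = 4.61

pKa = −log(6.4 × 10^-5) = 4.194
Henderson–Hasselbalch: pH = pKa + log([C6H5COO-]/[C6H5COOH]) = 4.194 + log(1.2/0.46)
pH = 4.194 + (+0.416) = 4.61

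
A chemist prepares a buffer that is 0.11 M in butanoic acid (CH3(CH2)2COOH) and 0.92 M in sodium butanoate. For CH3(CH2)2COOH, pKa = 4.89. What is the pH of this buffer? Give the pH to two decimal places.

pH = 5.81

Using pH = pKa + log([base]/[acid]) with [base]/[acid] = 0.92/0.11:
pH = 4.89 + (+0.922) = 5.81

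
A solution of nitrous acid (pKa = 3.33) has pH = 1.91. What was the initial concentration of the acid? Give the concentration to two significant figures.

[H+] = 10^(-1.91) = 1.23 × 10^-2 M = x
Ka = 10^(−3.33) = 4.68 × 10^-4
Ka = x²/(C₀ − x) ⇒ C₀ = x + x²/Ka
C₀ = 1.23 × 10^-2 + (1.23 × 10^-2)²/(4.68 × 10^-4) = 3.36 × 10^-1 M

C₀ = 3.4 × 10^-1 M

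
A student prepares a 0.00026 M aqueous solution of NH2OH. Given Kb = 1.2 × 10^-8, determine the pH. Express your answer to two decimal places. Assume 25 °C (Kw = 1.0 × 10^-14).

pH = 8.25

NH2OH + H2O ⇌ NH3OH+ + OH-
Kb = [OH-]²/(0.00026 − [OH-]) = 1.2 × 10^-8
Assume [OH-] ≪ 0.00026: [OH-] ≈ √(1.2 × 10^-8 × 0.00026) = 1.77 × 10^-6 M
pOH = 5.75, so pH = 14.00 − pOH = 8.25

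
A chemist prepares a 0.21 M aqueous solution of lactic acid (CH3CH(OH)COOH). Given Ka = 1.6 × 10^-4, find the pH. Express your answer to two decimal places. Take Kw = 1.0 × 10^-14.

pH = 2.24

CH3CH(OH)COOH ⇌ CH3CH(OH)COO- + H+
From the ICE table, Ka = x²/(0.21 − x) = 1.6 × 10^-4.
Assume x ≪ 0.21: x ≈ √(1.6 × 10^-4 × 0.21) = 5.80 × 10^-3 M
(x/C₀ = 2.8% < 5%, so the approximation holds.)
pH = −log(5.80 × 10^-3) = 2.24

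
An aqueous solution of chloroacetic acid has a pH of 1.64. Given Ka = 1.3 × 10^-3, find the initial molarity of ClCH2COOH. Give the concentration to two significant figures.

[H+] = 10^(-1.64) = 2.29 × 10^-2 M = x
Ka = x²/(C₀ − x) ⇒ C₀ = x + x²/Ka
C₀ = 2.29 × 10^-2 + (2.29 × 10^-2)²/(1.3 × 10^-3) = 4.26 × 10^-1 M

C₀ = 4.3 × 10^-1 M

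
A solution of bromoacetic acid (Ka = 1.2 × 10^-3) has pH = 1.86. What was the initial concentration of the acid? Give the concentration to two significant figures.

C₀ = 1.7 × 10^-1 M

[H+] = 10^(-1.86) = 1.38 × 10^-2 M = x
Ka = x²/(C₀ − x) ⇒ C₀ = x + x²/Ka
C₀ = 1.38 × 10^-2 + (1.38 × 10^-2)²/(1.2 × 10^-3) = 1.73 × 10^-1 M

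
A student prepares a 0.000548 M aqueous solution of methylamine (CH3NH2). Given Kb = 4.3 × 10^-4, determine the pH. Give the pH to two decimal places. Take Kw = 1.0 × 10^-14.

pH = 10.50

CH3NH2 + H2O ⇌ CH3NH3+ + OH-
Let x = [OH-] at equilibrium. Kb = x²/(0.000548 − x).
Here C₀/Kb ≈ 1.27, so the small-x approximation fails. Use the quadratic:
x = [−0.00043 + √(0.00043² + 9.43e-07)]/2 = 3.16 × 10^-4 M
pOH = 3.50, so pH = 14.00 − pOH = 10.50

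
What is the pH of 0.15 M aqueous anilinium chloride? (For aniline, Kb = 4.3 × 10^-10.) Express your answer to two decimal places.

pH = 2.73

C6H5NH3+ is the conjugate acid of the weak base C6H5NH2.
Ka = Kw/Kb = 1.0×10^-14 / 4.3 × 10^-10 = 2.33 × 10^-5
Ka = x²/(0.15 − x) = 2.33 × 10^-5
Since Ka ≪ C₀, x ≈ √(Ka·C₀) = 1.87 × 10^-3 M.
pH = −log(1.87 × 10^-3) = 2.73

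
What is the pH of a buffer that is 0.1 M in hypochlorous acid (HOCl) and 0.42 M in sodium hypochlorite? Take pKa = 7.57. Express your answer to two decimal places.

pH = 8.19

Henderson–Hasselbalch: pH = pKa + log([OCl-]/[HOCl]) = 7.57 + log(0.42/0.1)
pH = 7.57 + (+0.623) = 8.19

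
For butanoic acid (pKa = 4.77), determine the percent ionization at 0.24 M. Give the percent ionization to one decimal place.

0.8%

CH3(CH2)2COOH ⇌ CH3(CH2)2COO- + H+; let x = [H+] at equilibrium.
Ka = 10^(−4.77) = 1.70 × 10^-5
x ≈ √(Ka·C₀) = √(1.70 × 10^-5 × 0.24) = 2.02 × 10^-3 M
% ionization = x/C₀ × 100% = 2.02 × 10^-3/0.24 × 100% = 0.8%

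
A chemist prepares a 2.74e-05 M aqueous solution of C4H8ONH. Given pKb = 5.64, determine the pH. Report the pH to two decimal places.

pH = 8.84

C4H8ONH + H2O ⇌ C4H8ONH2+ + OH-
Kb = 10^(−5.64) = 2.29 × 10^-6
Kb = [OH-]²/(2.74e-05 − [OH-]) = 2.29 × 10^-6
Here C₀/Kb ≈ 12, so the small-[OH-] approximation fails. Use the quadratic:
[OH-] = [−2.29e-06 + √(2.29e-06² + 2.51e-10)]/2 = 6.86 × 10^-6 M
pOH = −log(6.86 × 10^-6) = 5.16; pH = 14.00 − 5.16 = 8.84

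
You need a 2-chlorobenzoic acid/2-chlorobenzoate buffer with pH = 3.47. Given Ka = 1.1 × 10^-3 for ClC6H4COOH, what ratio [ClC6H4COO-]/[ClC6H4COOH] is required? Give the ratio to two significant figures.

ratio = 3.2

pKa = -log(1.1 × 10^-3) = 2.959
pH = pKa + log(r) ⇒ log(r) = 3.47 − 2.959 = +0.511
r = [ClC6H4COO-]/[ClC6H4COOH] = 10^(+0.511) = 3.24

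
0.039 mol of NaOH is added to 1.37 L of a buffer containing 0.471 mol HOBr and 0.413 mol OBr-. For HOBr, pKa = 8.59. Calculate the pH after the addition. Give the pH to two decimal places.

pH = 8.61

After neutralization: n(HOBr) = 0.432 mol, n(OBr-) = 0.452 mol.
pH = pKa + log(n_OBr-/n_HOBr) = 8.59 + log(0.452/0.432) = 8.59 + (+0.020)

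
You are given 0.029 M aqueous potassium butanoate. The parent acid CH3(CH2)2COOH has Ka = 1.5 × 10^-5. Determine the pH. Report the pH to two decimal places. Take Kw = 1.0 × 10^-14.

pH = 8.64

CH3(CH2)2COO- is the conjugate base of the weak acid CH3(CH2)2COOH.
Kb = Kw/Ka = 1.0×10^-14 / 1.5 × 10^-5 = 6.67 × 10^-10
From the ICE table, Kb = [OH-]²/(0.029 − [OH-]) = 6.67 × 10^-10.
Assume [OH-] ≪ 0.029: [OH-] ≈ √(6.67 × 10^-10 × 0.029) = 4.40 × 10^-6 M
pOH = −log(4.40 × 10^-6) = 5.36; pH = 14.00 − 5.36 = 8.64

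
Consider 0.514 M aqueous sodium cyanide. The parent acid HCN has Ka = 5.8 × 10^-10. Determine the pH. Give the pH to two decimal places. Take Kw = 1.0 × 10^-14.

pH = 11.47

CN- is the conjugate base of the weak acid HCN.
Kb = Kw/Ka = 1.0×10^-14 / 5.8 × 10^-10 = 1.72 × 10^-5
Kb = x²/(0.514 − x) = 1.72 × 10^-5
Neglecting x in the denominator: x = √(1.72 × 10^-5 × 0.514) = 2.97 × 10^-3 M
(x/C₀ = 0.58% < 5%, so the approximation holds.)
pOH = −log(2.97 × 10^-3) = 2.53; pH = 14.00 − 2.53 = 11.47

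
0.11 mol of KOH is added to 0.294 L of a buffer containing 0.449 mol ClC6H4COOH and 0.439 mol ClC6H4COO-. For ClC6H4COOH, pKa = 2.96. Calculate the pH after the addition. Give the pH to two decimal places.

After neutralization: n(ClC6H4COOH) = 0.339 mol, n(ClC6H4COO-) = 0.549 mol.
pH = pKa + log([A⁻]/[HA]) = 2.96 + log(0.549/0.339) = 2.96 +0.209

pH = 3.17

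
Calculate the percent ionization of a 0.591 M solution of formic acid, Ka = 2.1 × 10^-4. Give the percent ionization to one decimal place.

1.9%

HCOOH ⇌ HCOO- + H+; let x = [H+] at equilibrium.
x ≈ √(Ka·C₀) = √(2.1 × 10^-4 × 0.591) = 1.11 × 10^-2 M
% ionization = x/C₀ × 100% = 1.11 × 10^-2/0.591 × 100% = 1.9%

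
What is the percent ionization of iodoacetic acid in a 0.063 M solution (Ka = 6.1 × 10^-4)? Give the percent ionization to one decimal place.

9.4%

ICH2COOH ⇌ ICH2COO- + H+; let x = [H+] at equilibrium.
Solve x² + 0.00061x − 3.84e-05 = 0 → x = 5.90 × 10^-3 M
Fraction ionized = 5.90 × 10^-3 / 0.063 = 0.0937 → 9.4%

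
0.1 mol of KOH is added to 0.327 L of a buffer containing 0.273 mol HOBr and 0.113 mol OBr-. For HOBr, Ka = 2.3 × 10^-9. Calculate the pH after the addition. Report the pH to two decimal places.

pH = 8.73

OH- converts HOBr to OBr-: HOBr → 0.173 mol, OBr- → 0.213 mol.
pKa = −log(2.3 × 10^-9) = 8.638
Henderson–Hasselbalch with mole ratio 0.213/0.173: pH = 8.638 + (+0.090)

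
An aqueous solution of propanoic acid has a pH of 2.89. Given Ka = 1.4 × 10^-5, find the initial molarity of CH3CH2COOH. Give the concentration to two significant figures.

[H+] = 10^(-2.89) = 1.29 × 10^-3 M = x
Ka = x²/(C₀ − x) ⇒ C₀ = x + x²/Ka
C₀ = 1.29 × 10^-3 + (1.29 × 10^-3)²/(1.4 × 10^-5) = 1.20 × 10^-1 M

C₀ = 1.2 × 10^-1 M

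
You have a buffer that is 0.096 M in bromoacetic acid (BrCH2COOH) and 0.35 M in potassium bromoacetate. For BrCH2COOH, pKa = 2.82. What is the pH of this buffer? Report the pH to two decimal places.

Using pH = pKa + log([base]/[acid]) with [base]/[acid] = 0.35/0.096:
pH = 2.82 + (+0.562) = 3.38

pH = 3.38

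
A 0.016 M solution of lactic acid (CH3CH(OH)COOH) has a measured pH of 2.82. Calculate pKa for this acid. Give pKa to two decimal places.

pKa = 3.80

[H+] = 10^(-2.82) = 1.51 × 10^-3 M
At equilibrium [HA] = 0.016 − 1.51 × 10^-3 = 1.45 × 10^-2 M
Ka = [H+][A-]/[HA] = (1.51 × 10^-3)² / 1.45 × 10^-2 = 1.57 × 10^-4
pKa = -log(1.57 × 10^-4) = 3.80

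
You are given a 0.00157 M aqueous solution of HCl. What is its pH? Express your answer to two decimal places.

HCl is a strong acid and dissociates completely, so [H+] = 0.00157 M.
pH = -log(0.00157) = 2.80

pH = 2.80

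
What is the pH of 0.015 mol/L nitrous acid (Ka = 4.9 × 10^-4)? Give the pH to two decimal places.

pH = 2.61

HNO2 ⇌ NO2- + H+
From the ICE table, Ka = x²/(0.015 − x) = 4.9 × 10^-4.
Here C₀/Ka ≈ 30.6, so the small-x approximation fails. Use the quadratic:
x = [−0.00049 + √(0.00049² + 2.94e-05)]/2 = 2.48 × 10^-3 M
pH = −log(2.48 × 10^-3) = 2.61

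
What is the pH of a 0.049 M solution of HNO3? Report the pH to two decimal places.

HNO3 is a strong acid and dissociates completely, so [H+] = 0.049 M.
pH = -log(0.049) = 1.31

pH = 1.31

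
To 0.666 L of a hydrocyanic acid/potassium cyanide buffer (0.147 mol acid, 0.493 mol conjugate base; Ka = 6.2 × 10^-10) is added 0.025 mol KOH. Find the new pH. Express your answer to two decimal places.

pH = 9.84

After neutralization: n(HCN) = 0.122 mol, n(CN-) = 0.518 mol.
pKa = −log(6.2 × 10^-10) = 9.208
pH = pKa + log([A⁻]/[HA]) = 9.208 + log(0.518/0.122) = 9.208 +0.628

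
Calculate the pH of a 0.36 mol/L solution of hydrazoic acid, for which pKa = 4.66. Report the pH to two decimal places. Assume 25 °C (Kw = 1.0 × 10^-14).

HN3 ⇌ N3- + H+
Ka = 10^(−4.66) = 2.19 × 10^-5
Ka = x²/(0.36 − x) = 2.19 × 10^-5
Assume x ≪ 0.36: x ≈ √(2.19 × 10^-5 × 0.36) = 2.81 × 10^-3 M
Check: 0.78% ionized — well under 5%, approximation valid.
pH = −log[H+] = −log(2.81 × 10^-3) = 2.55

pH = 2.55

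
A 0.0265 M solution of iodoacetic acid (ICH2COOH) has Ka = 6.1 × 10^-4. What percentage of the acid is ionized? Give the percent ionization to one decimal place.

14.1%

ICH2COOH ⇌ ICH2COO- + H+; let x = [H+] at equilibrium.
Solve x² + 0.00061x − 1.62e-05 = 0 → x = 3.73 × 10^-3 M
Fraction ionized = 3.73 × 10^-3 / 0.0265 = 0.1408 → 14.1%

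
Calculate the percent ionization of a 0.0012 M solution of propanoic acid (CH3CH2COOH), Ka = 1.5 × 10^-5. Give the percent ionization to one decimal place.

10.6%

CH3CH2COOH ⇌ CH3CH2COO- + H+; let x = [H+] at equilibrium.
Solve x² + 1.5e-05x − 1.8e-08 = 0 → x = 1.27 × 10^-4 M
Fraction ionized = 1.27 × 10^-4 / 0.0012 = 0.1058 → 10.6%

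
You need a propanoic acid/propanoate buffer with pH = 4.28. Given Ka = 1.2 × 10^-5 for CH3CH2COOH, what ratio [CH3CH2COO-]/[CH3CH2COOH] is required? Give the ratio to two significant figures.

ratio = 0.23

pKa = -log(1.2 × 10^-5) = 4.921
pH = pKa + log(r) ⇒ log(r) = 4.28 − 4.921 = -0.641
r = [CH3CH2COO-]/[CH3CH2COOH] = 10^(-0.641) = 0.229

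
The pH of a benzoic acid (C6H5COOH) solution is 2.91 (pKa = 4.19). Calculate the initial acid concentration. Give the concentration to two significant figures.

[H+] = 10^(-2.91) = 1.23 × 10^-3 M = x
Ka = 10^(−4.19) = 6.46 × 10^-5
Ka = x²/(C₀ − x) ⇒ C₀ = x + x²/Ka
C₀ = 1.23 × 10^-3 + (1.23 × 10^-3)²/(6.46 × 10^-5) = 2.46 × 10^-2 M

C₀ = 2.5 × 10^-2 M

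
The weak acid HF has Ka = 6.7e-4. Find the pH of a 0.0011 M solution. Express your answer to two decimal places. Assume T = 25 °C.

pH = 3.23

HF ⇌ F- + H+
Ka = x²/(0.0011 − x) = 6.7 × 10^-4
x is not negligible relative to C₀; solve x² + 0.00067·x − 7.37e-07 = 0.
x = (−Ka + √(Ka² + 4·Ka·C₀))/2 = 5.87 × 10^-4 M
pH = −log(5.87 × 10^-4) = 3.23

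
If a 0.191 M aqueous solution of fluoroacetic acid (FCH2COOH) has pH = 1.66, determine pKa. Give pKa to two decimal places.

[H+] = 10^(-1.66) = 2.19 × 10^-2 M
At equilibrium [HA] = 0.191 − 2.19 × 10^-2 = 1.69 × 10^-1 M
Ka = [H+][A-]/[HA] = (2.19 × 10^-2)² / 1.69 × 10^-1 = 2.84 × 10^-3
pKa = -log(2.84 × 10^-3) = 2.55

pKa = 2.55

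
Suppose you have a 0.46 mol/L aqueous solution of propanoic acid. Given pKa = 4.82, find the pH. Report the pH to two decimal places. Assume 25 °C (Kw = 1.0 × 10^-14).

CH3CH2COOH ⇌ CH3CH2COO- + H+
Ka = 10^(−4.82) = 1.51 × 10^-5
Ka = [H+]²/(0.46 − [H+]) = 1.51 × 10^-5
Assume [H+] ≪ 0.46: [H+] ≈ √(1.51 × 10^-5 × 0.46) = 2.64 × 10^-3 M
pH = −log[H+] = −log(2.64 × 10^-3) = 2.58

pH = 2.58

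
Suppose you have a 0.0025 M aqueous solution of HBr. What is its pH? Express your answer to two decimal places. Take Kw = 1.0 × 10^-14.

HBr is a strong acid and dissociates completely, so [H+] = 0.0025 M.
pH = -log(0.0025) = 2.60

pH = 2.60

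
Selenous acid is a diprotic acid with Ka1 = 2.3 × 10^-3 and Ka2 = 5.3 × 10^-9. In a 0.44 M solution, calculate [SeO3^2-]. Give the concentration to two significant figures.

First ionization gives [H+] ≈ [HSeO3-] = 3.07 × 10^-2 M.
Second step: Ka2 = [H+][SeO3^2-]/[HSeO3-] ≈ [SeO3^2-] (since [H+] ≈ [HSeO3-]).
So [SeO3^2-] ≈ Ka2.

5.3 × 10^-9 M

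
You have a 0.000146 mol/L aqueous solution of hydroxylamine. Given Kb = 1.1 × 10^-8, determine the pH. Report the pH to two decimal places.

NH2OH + H2O ⇌ NH3OH+ + OH-
From the ICE table, Kb = [OH-]²/(0.000146 − [OH-]) = 1.1 × 10^-8.
Neglecting [OH-] in the denominator: [OH-] = √(1.1 × 10^-8 × 0.000146) = 1.27 × 10^-6 M
Check: 0.87% ionized — well under 5%, approximation valid.
pOH = −log(1.27 × 10^-6) = 5.90; pH = 14.00 − 5.90 = 8.10

pH = 8.10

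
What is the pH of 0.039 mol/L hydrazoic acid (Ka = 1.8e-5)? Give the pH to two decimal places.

HN3 ⇌ N3- + H+
From the ICE table, Ka = x²/(0.039 − x) = 1.8 × 10^-5.
Since Ka ≪ C₀, x ≈ √(Ka·C₀) = 8.38 × 10^-4 M.
Check: 2.1% ionized — well under 5%, approximation valid.
pH = −log(8.38 × 10^-4) = 3.08

pH = 3.08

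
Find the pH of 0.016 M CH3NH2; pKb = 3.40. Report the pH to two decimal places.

pH = 11.37

CH3NH2 + H2O ⇌ CH3NH3+ + OH-
Kb = 10^(−3.40) = 3.98 × 10^-4
Kb = x²/(0.016 − x) = 3.98 × 10^-4
x is not negligible relative to C₀; solve x² + 0.000398·x − 6.37e-06 = 0.
x = (−Kb + √(Kb² + 4·Kb·C₀))/2 = 2.33 × 10^-3 M
pOH = 2.63, so pH = 14.00 − pOH = 11.37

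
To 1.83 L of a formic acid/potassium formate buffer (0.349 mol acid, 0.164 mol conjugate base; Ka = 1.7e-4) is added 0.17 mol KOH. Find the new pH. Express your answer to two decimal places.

pH = 4.04

OH- converts HCOOH to HCOO-: HCOOH → 0.179 mol, HCOO- → 0.334 mol.
pKa = −log(1.7 × 10^-4) = 3.770
Henderson–Hasselbalch with mole ratio 0.334/0.179: pH = 3.770 + (+0.271)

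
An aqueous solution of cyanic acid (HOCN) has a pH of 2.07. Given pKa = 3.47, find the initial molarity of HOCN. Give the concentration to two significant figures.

[H+] = 10^(-2.07) = 8.51 × 10^-3 M = x
Ka = 10^(−3.47) = 3.39 × 10^-4
Ka = x²/(C₀ − x) ⇒ C₀ = x + x²/Ka
C₀ = 8.51 × 10^-3 + (8.51 × 10^-3)²/(3.39 × 10^-4) = 2.22 × 10^-1 M

C₀ = 2.2 × 10^-1 M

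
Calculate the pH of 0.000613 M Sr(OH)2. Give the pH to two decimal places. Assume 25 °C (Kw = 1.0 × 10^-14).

Sr(OH)2 is a strong base (each formula unit releases 2 OH-); [OH-] = 0.00123 M.
pOH = -log(0.00123) = 2.91
pH = 14.00 - 2.91 = 11.09

pH = 11.09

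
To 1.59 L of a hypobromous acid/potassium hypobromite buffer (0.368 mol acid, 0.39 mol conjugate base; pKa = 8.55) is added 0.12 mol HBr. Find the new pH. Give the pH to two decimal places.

pH = 8.29

After neutralization: n(HOBr) = 0.488 mol, n(OBr-) = 0.27 mol.
Henderson–Hasselbalch with mole ratio 0.27/0.488: pH = 8.55 + (-0.257)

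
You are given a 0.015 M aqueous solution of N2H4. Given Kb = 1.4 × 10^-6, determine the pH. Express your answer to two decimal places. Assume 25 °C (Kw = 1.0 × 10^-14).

N2H4 + H2O ⇌ N2H5+ + OH-
Let x = [OH-] at equilibrium. Kb = x²/(0.015 − x).
Neglecting x in the denominator: x = √(1.4 × 10^-6 × 0.015) = 1.45 × 10^-4 M
pOH = −log(1.45 × 10^-4) = 3.84; pH = 14.00 − 3.84 = 10.16

pH = 10.16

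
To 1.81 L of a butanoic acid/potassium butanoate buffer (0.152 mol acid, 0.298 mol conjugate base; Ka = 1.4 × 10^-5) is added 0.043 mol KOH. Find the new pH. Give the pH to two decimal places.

pH = 5.35

OH- converts CH3(CH2)2COOH to CH3(CH2)2COO-: CH3(CH2)2COOH → 0.109 mol, CH3(CH2)2COO- → 0.341 mol.
pKa = −log(1.4 × 10^-5) = 4.854
pH = pKa + log([A⁻]/[HA]) = 4.854 + log(0.341/0.109) = 4.854 +0.495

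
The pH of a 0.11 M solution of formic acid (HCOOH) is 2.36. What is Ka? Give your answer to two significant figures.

Ka = 1.8 × 10^-4

[H+] = 10^(-2.36) = 4.37 × 10^-3 M
At equilibrium [HA] = 0.11 − 4.37 × 10^-3 = 1.06 × 10^-1 M
Ka = [H+][A-]/[HA] = (4.37 × 10^-3)² / 1.06 × 10^-1 = 1.8 × 10^-4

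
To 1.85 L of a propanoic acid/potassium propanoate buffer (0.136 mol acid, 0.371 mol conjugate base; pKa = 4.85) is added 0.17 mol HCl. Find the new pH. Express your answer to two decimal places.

pH = 4.67

Added H+ converts CH3CH2COO- to CH3CH2COOH: CH3CH2COOH → 0.306 mol, CH3CH2COO- → 0.201 mol.
Henderson–Hasselbalch with mole ratio 0.201/0.306: pH = 4.85 + (-0.183)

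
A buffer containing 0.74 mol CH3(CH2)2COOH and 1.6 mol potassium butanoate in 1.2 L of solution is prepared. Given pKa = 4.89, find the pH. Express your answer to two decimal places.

pH = 5.22

pH = pKa + log([A⁻]/[HA]) = 4.89 + log(1.6/0.74)
pH = 4.89 + (+0.335) = 5.22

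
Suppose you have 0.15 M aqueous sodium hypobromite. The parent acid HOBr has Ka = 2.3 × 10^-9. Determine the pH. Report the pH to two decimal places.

pH = 10.91

OBr- is the conjugate base of the weak acid HOBr.
Kb = Kw/Ka = 1.0×10^-14 / 2.3 × 10^-9 = 4.35 × 10^-6
From the ICE table, Kb = [OH-]²/(0.15 − [OH-]) = 4.35 × 10^-6.
Assume [OH-] ≪ 0.15: [OH-] ≈ √(4.35 × 10^-6 × 0.15) = 8.08 × 10^-4 M
([OH-]/C₀ = 0.54% < 5%, so the approximation holds.)
pOH = −log(8.08 × 10^-4) = 3.09; pH = 14.00 − 3.09 = 10.91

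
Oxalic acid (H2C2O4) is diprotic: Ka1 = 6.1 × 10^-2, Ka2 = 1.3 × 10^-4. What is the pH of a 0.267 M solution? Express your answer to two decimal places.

Ka1 ≫ Ka2, so treat the first dissociation as the only significant source of H+.
Ka1 = x²/(0.267 − x) = 6.1 × 10^-2
Solving the quadratic: x = (−Ka1 + √(Ka1² + 4·Ka1·C₀))/2 = 1.01 × 10^-1 M
pH = −log(1.01 × 10^-1) = 1.00

pH = 1.00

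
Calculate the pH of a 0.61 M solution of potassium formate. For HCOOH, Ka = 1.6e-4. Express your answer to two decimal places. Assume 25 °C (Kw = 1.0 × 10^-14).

HCOO- is the conjugate base of the weak acid HCOOH.
Kb = Kw/Ka = 1.0×10^-14 / 1.6 × 10^-4 = 6.25 × 10^-11
Kb = x²/(0.61 − x) = 6.25 × 10^-11
Since Kb ≪ C₀, x ≈ √(Kb·C₀) = 6.17 × 10^-6 M.
pOH = −log(6.17 × 10^-6) = 5.21; pH = 14.00 − 5.21 = 8.79

pH = 8.79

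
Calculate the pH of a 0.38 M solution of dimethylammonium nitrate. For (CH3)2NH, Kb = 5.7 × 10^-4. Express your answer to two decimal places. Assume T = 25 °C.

(CH3)2NH2+ is the conjugate acid of the weak base (CH3)2NH.
Ka = Kw/Kb = 1.0×10^-14 / 5.7 × 10^-4 = 1.75 × 10^-11
From the ICE table, Ka = [H+]²/(0.38 − [H+]) = 1.75 × 10^-11.
Neglecting [H+] in the denominator: [H+] = √(1.75 × 10^-11 × 0.38) = 2.58 × 10^-6 M
pH = −log(2.58 × 10^-6) = 5.59

pH = 5.59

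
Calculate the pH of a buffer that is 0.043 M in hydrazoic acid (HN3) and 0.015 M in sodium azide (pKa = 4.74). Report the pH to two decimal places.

pH = 4.28

pH = pKa + log([A⁻]/[HA]) = 4.74 + log(0.015/0.043)
pH = 4.74 + (-0.457) = 4.28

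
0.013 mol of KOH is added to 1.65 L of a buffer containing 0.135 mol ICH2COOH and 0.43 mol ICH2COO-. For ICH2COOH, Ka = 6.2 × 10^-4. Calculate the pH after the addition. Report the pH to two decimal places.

pH = 3.77

OH- converts ICH2COOH to ICH2COO-: ICH2COOH → 0.122 mol, ICH2COO- → 0.443 mol.
pKa = −log(6.2 × 10^-4) = 3.208
pH = pKa + log(n_ICH2COO-/n_ICH2COOH) = 3.208 + log(0.443/0.122) = 3.208 + (+0.560)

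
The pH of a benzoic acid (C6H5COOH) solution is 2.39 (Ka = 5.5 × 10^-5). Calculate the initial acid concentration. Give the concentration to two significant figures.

[H+] = 10^(-2.39) = 4.07 × 10^-3 M = x
Ka = x²/(C₀ − x) ⇒ C₀ = x + x²/Ka
C₀ = 4.07 × 10^-3 + (4.07 × 10^-3)²/(5.5 × 10^-5) = 3.05 × 10^-1 M

C₀ = 3.1 × 10^-1 M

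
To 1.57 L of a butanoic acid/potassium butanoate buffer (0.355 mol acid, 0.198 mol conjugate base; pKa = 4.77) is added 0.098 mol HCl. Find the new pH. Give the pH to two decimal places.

Added H+ converts CH3(CH2)2COO- to CH3(CH2)2COOH: CH3(CH2)2COOH → 0.453 mol, CH3(CH2)2COO- → 0.1 mol.
Henderson–Hasselbalch with mole ratio 0.1/0.453: pH = 4.77 + (-0.656)

pH = 4.11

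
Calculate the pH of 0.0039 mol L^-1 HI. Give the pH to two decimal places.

HI is a strong acid and dissociates completely, so [H+] = 0.0039 M.
pH = -log(0.0039) = 2.41

pH = 2.41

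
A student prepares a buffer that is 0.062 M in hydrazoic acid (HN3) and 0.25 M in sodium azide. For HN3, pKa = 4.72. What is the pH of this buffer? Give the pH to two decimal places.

pH = 5.33

pH = pKa + log([A⁻]/[HA]) = 4.72 + log(0.25/0.062)
pH = 4.72 + (+0.606) = 5.33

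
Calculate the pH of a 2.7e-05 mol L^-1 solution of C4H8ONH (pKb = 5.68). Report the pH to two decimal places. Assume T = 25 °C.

C4H8ONH + H2O ⇌ C4H8ONH2+ + OH-
Kb = 10^(−5.68) = 2.09 × 10^-6
From the ICE table, Kb = [OH-]²/(2.7e-05 − [OH-]) = 2.09 × 10^-6.
Here C₀/Kb ≈ 12.9, so the small-[OH-] approximation fails. Use the quadratic:
[OH-] = [−2.09e-06 + √(2.09e-06² + 2.26e-10)]/2 = 6.54 × 10^-6 M
pOH = −log(6.54 × 10^-6) = 5.18; pH = 14.00 − 5.18 = 8.82

pH = 8.82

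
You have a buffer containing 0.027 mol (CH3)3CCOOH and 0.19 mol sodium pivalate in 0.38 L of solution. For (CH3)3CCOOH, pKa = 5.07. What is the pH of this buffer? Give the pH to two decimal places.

Henderson–Hasselbalch: pH = pKa + log([(CH3)3CCOO-]/[(CH3)3CCOOH]) = 5.07 + log(0.19/0.027)
pH = 5.07 + (+0.847) = 5.92

pH = 5.92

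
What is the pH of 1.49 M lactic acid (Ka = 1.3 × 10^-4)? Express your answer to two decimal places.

pH = 1.86

CH3CH(OH)COOH ⇌ CH3CH(OH)COO- + H+
From the ICE table, Ka = x²/(1.49 − x) = 1.3 × 10^-4.
Since Ka ≪ C₀, x ≈ √(Ka·C₀) = 1.39 × 10^-2 M.
(x/C₀ = 0.93% < 5%, so the approximation holds.)
pH = −log(1.39 × 10^-2) = 1.86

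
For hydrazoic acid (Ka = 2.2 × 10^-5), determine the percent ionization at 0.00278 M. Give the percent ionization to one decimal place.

HN3 ⇌ N3- + H+; let x = [H+] at equilibrium.
Ka = x²/(C₀ − x); solving the quadratic gives x = 2.37 × 10^-4 M.
% ionization = x/C₀ × 100% = 2.37 × 10^-4/0.00278 × 100% = 8.5%

8.5%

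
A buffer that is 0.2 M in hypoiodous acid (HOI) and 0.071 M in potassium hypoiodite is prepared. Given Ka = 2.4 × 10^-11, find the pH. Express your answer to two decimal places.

pKa = −log(2.4 × 10^-11) = 10.620
pH = pKa + log([A⁻]/[HA]) = 10.620 + log(0.071/0.2)
pH = 10.620 + (-0.450) = 10.17

pH = 10.17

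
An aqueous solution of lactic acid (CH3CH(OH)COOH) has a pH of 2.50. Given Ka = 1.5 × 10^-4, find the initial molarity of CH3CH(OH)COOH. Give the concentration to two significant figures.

C₀ = 7.0 × 10^-2 M

[H+] = 10^(-2.50) = 3.16 × 10^-3 M = x
Ka = x²/(C₀ − x) ⇒ C₀ = x + x²/Ka
C₀ = 3.16 × 10^-3 + (3.16 × 10^-3)²/(1.5 × 10^-4) = 6.97 × 10^-2 M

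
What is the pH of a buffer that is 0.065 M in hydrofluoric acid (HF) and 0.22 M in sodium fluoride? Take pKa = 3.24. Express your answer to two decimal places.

Using pH = pKa + log([base]/[acid]) with [base]/[acid] = 0.22/0.065:
pH = 3.24 + (+0.530) = 3.77

pH = 3.77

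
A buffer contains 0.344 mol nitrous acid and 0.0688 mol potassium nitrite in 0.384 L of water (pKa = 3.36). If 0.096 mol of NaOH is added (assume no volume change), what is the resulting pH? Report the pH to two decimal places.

pH = 3.18

After neutralization: n(HNO2) = 0.248 mol, n(NO2-) = 0.165 mol.
pH = pKa + log([A⁻]/[HA]) = 3.36 + log(0.165/0.248) = 3.36 -0.177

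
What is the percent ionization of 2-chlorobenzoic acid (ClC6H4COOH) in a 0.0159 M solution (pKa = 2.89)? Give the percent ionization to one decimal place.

24.7%

ClC6H4COOH ⇌ ClC6H4COO- + H+; let x = [H+] at equilibrium.
Ka = 10^(−2.89) = 1.29 × 10^-3
Solve x² + 0.00129x − 2.05e-05 = 0 → x = 3.93 × 10^-3 M
Fraction ionized = 3.93 × 10^-3 / 0.0159 = 0.2472 → 24.7%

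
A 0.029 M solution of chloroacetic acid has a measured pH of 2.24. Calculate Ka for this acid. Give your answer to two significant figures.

Ka = 1.4 × 10^-3

[H+] = 10^(-2.24) = 5.75 × 10^-3 M
At equilibrium [HA] = 0.029 − 5.75 × 10^-3 = 2.32 × 10^-2 M
Ka = [H+][A-]/[HA] = (5.75 × 10^-3)² / 2.32 × 10^-2 = 1.4 × 10^-3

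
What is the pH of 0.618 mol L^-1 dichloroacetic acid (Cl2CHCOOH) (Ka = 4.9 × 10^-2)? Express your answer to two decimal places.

pH = 0.82

Cl2CHCOOH ⇌ Cl2CHCOO- + H+
From the ICE table, Ka = [H+]²/(0.618 − [H+]) = 4.9 × 10^-2.
[H+] is not negligible relative to C₀; solve [H+]² + 0.049·[H+] − 0.0303 = 0.
[H+] = [−0.049 + √(0.049² + 0.121)]/2 = 1.51 × 10^-1 M
pH = −log(1.51 × 10^-1) = 0.82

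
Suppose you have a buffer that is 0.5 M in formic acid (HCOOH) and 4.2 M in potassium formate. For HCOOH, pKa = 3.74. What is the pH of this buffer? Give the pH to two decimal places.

Using pH = pKa + log([base]/[acid]) with [base]/[acid] = 4.2/0.5:
pH = 3.74 + (+0.924) = 4.66

pH = 4.66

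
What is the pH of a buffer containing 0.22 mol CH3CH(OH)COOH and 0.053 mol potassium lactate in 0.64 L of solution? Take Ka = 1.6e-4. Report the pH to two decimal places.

pH = 3.18

pKa = −log(1.6 × 10^-4) = 3.796
Using pH = pKa + log([base]/[acid]) with [base]/[acid] = 0.053/0.22:
pH = 3.796 + (-0.618) = 3.18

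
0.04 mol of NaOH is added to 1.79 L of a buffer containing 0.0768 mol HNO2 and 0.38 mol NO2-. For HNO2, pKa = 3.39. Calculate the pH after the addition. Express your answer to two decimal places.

OH- converts HNO2 to NO2-: HNO2 → 0.0368 mol, NO2- → 0.42 mol.
Henderson–Hasselbalch with mole ratio 0.42/0.0368: pH = 3.39 + (+1.057)

pH = 4.45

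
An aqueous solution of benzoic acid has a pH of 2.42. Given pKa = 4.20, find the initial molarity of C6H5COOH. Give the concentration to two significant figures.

C₀ = 2.3 × 10^-1 M

[H+] = 10^(-2.42) = 3.80 × 10^-3 M = x
Ka = 10^(−4.20) = 6.31 × 10^-5
Ka = x²/(C₀ − x) ⇒ C₀ = x + x²/Ka
C₀ = 3.80 × 10^-3 + (3.80 × 10^-3)²/(6.31 × 10^-5) = 2.33 × 10^-1 M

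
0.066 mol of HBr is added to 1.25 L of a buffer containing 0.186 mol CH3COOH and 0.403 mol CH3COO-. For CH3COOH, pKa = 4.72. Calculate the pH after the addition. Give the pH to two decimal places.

pH = 4.85

After neutralization: n(CH3COOH) = 0.252 mol, n(CH3COO-) = 0.337 mol.
Henderson–Hasselbalch with mole ratio 0.337/0.252: pH = 4.72 + (+0.126)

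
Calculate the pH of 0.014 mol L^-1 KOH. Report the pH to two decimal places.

KOH is a strong base; [OH-] = 0.014 M.
pOH = -log(0.014) = 1.85
pH = 14.00 - 1.85 = 12.15

pH = 12.15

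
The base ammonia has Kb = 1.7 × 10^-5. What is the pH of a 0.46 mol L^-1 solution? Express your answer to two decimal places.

pH = 11.45

NH3 + H2O ⇌ NH4+ + OH-
From the ICE table, Kb = [OH-]²/(0.46 − [OH-]) = 1.7 × 10^-5.
Since Kb ≪ C₀, [OH-] ≈ √(Kb·C₀) = 2.80 × 10^-3 M.
([OH-]/C₀ = 0.61% < 5%, so the approximation holds.)
pOH = −log(2.80 × 10^-3) = 2.55; pH = 14.00 − 2.55 = 11.45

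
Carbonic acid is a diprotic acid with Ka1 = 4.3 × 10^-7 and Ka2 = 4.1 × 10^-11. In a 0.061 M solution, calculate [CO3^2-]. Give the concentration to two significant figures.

First ionization gives [H+] ≈ [HCO3-] = 1.62 × 10^-4 M.
Second step: Ka2 = [H+][CO3^2-]/[HCO3-] ≈ [CO3^2-] (since [H+] ≈ [HCO3-]).
So [CO3^2-] ≈ Ka2.

4.1 × 10^-11 M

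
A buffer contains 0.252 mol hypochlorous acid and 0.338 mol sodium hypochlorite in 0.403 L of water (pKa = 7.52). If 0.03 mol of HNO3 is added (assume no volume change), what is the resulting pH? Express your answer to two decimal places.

pH = 7.56

After neutralization: n(HOCl) = 0.282 mol, n(OCl-) = 0.308 mol.
pH = pKa + log(n_OCl-/n_HOCl) = 7.52 + log(0.308/0.282) = 7.52 + (+0.038)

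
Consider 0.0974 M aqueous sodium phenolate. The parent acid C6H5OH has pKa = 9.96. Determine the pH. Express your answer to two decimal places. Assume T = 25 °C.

C6H5O- is the conjugate base of the weak acid C6H5OH.
Ka = 10^(−9.96) = 1.10 × 10^-10
Kb = Kw/Ka = 1.0×10^-14 / 1.10 × 10^-10 = 9.09 × 10^-5
Kb = x²/(0.0974 − x) = 9.09 × 10^-5
Since Kb ≪ C₀, x ≈ √(Kb·C₀) = 2.98 × 10^-3 M.
pOH = 2.53, so pH = 14.00 − pOH = 11.47

pH = 11.47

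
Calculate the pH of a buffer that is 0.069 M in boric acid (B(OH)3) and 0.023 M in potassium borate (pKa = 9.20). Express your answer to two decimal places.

Henderson–Hasselbalch: pH = pKa + log([B(OH)4-]/[B(OH)3]) = 9.20 + log(0.023/0.069)
pH = 9.20 + (-0.477) = 8.72

pH = 8.72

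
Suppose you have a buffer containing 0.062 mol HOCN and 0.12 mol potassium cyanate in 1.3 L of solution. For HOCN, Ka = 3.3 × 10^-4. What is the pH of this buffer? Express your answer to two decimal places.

pKa = −log(3.3 × 10^-4) = 3.481
Using pH = pKa + log([base]/[acid]) with [base]/[acid] = 0.12/0.062:
pH = 3.481 + (+0.287) = 3.77

pH = 3.77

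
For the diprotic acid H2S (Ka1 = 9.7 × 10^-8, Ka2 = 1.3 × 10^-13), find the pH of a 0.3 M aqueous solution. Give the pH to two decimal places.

pH = 3.77

Ka1 ≫ Ka2, so treat the first dissociation as the only significant source of H+.
Ka1 = x²/(0.3 − x) = 9.7 × 10^-8
x ≈ √(9.7 × 10^-8 × 0.3) = 1.71 × 10^-4 M
pH = −log(1.71 × 10^-4) = 3.77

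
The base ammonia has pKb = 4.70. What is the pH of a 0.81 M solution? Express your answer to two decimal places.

pH = 11.60

NH3 + H2O ⇌ NH4+ + OH-
Kb = 10^(−4.70) = 2.00 × 10^-5
From the ICE table, Kb = [OH-]²/(0.81 − [OH-]) = 2.00 × 10^-5.
Neglecting [OH-] in the denominator: [OH-] = √(2.00 × 10^-5 × 0.81) = 4.02 × 10^-3 M
([OH-]/C₀ = 0.5% < 5%, so the approximation holds.)
pOH = 2.40, so pH = 14.00 − pOH = 11.60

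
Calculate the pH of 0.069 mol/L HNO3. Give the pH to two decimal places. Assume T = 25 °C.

HNO3 is a strong acid and dissociates completely, so [H+] = 0.069 M.
pH = -log(0.069) = 1.16

pH = 1.16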